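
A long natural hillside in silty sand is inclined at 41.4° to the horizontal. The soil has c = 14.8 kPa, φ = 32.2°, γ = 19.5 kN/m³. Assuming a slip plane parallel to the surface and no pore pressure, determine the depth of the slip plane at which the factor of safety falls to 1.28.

Setting FS = 1.28 in FS = [c + γz cos²β tanφ] / [γz sinβ cosβ] and solving for z:
z = c / [γ cosβ (FS·sinβ − cosβ·tanφ)]
  = 14.8 / [19.5·cos41.4°·(1.28·sin41.4° − cos41.4°·tan32.2°)]
  = 14.8 / [19.5·0.7501·(1.28·0.6613 − 0.7501·0.6297)]
  = 14.8 / 5.4722 = 2.705 m

z = 2.70 m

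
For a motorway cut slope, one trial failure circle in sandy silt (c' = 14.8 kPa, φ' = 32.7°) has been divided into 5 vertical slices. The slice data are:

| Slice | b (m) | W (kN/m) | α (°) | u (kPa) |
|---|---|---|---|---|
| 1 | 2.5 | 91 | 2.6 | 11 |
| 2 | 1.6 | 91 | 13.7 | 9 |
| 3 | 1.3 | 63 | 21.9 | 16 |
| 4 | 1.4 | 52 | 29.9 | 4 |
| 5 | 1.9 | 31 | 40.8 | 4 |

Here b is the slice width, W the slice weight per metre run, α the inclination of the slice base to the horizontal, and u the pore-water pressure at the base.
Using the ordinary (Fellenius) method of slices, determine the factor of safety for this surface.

Ordinary method of slices: FS = Σ[c'·Δl_i + (W_i cosα_i − u_i·Δl_i)·tanφ'] / Σ W_i sinα_i, with Δl_i = b_i / cosα_i.
Slice 1: Δl = 2.5/cos2.6° = 2.503 m; N'_1 = 91·cos2.6° − 11·2.503 = 63.4; c'Δl = 37.04; W sinα = 4.1
Slice 2: Δl = 1.6/cos13.7° = 1.647 m; N'_2 = 91·cos13.7° − 9·1.647 = 73.6; c'Δl = 24.37; W sinα = 21.6
Slice 3: Δl = 1.3/cos21.9° = 1.401 m; N'_3 = 63·cos21.9° − 16·1.401 = 36.0; c'Δl = 20.74; W sinα = 23.5
Slice 4: Δl = 1.4/cos29.9° = 1.615 m; N'_4 = 52·cos29.9° − 4·1.615 = 38.6; c'Δl = 23.90; W sinα = 25.9
Slice 5: Δl = 1.9/cos40.8° = 2.510 m; N'_5 = 31·cos40.8° − 4·2.510 = 13.4; c'Δl = 37.15; W sinα = 20.3
Σc'Δl = 143.2 kN/m; ΣN' = 225.0 kN/m; ΣW sinα = 95.4 kN/m
Resisting = 143.2 + 225.0·tan32.7° = 143.2 + 144.5 = 287.7 kN/m
FS = 287.7 / 95.4 = 3.017

FS = 3.02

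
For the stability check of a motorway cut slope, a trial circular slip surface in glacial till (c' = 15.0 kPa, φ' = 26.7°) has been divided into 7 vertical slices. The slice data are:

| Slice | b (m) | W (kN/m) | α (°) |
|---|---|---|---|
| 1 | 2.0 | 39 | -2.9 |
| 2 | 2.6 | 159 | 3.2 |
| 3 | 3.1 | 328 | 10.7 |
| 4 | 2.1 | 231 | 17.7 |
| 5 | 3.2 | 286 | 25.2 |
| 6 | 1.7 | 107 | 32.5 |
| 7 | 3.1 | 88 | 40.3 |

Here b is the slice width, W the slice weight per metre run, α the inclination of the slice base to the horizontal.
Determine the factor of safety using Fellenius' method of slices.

FS = 2.34

Ordinary method of slices: FS = Σ[c'·Δl_i + (W_i cosα_i)·tanφ'] / Σ W_i sinα_i, with Δl_i = b_i / cosα_i.
Slice 1: Δl = 2.0/cos(-2.9°) = 2.003 m; N'_1 = 39·cos(-2.9°) = 39.0; c'Δl = 30.04; W sinα = -2.0
Slice 2: Δl = 2.6/cos3.2° = 2.604 m; N'_2 = 159·cos3.2° = 158.8; c'Δl = 39.06; W sinα = 8.9
Slice 3: Δl = 3.1/cos10.7° = 3.155 m; N'_3 = 328·cos10.7° = 322.3; c'Δl = 47.32; W sinα = 60.9
Slice 4: Δl = 2.1/cos17.7° = 2.204 m; N'_4 = 231·cos17.7° = 220.1; c'Δl = 33.07; W sinα = 70.2
Slice 5: Δl = 3.2/cos25.2° = 3.537 m; N'_5 = 286·cos25.2° = 258.8; c'Δl = 53.05; W sinα = 121.8
Slice 6: Δl = 1.7/cos32.5° = 2.016 m; N'_6 = 107·cos32.5° = 90.2; c'Δl = 30.24; W sinα = 57.5
Slice 7: Δl = 3.1/cos40.3° = 4.065 m; N'_7 = 88·cos40.3° = 67.1; c'Δl = 60.97; W sinα = 56.9
Σc'Δl = 293.7 kN/m; ΣN' = 1156.2 kN/m; ΣW sinα = 374.2 kN/m
Resisting = 293.7 + 1156.2·tan26.7° = 293.7 + 581.5 = 875.3 kN/m
FS = 875.3 / 374.2 = 2.339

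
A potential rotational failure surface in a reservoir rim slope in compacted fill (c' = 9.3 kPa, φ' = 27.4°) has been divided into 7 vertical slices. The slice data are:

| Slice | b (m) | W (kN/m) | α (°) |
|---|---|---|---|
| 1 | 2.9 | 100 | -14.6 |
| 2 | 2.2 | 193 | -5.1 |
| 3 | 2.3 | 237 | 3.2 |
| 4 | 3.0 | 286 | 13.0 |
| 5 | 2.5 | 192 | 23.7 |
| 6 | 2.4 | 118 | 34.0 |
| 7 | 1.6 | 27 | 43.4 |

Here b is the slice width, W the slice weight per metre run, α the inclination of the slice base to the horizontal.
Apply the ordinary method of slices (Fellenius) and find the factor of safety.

FS = 3.76

Ordinary method of slices: FS = Σ[c'·Δl_i + (W_i cosα_i)·tanφ'] / Σ W_i sinα_i, with Δl_i = b_i / cosα_i.
Slice 1: Δl = 2.9/cos(-14.6°) = 2.997 m; N'_1 = 100·cos(-14.6°) = 96.8; c'Δl = 27.87; W sinα = -25.2
Slice 2: Δl = 2.2/cos(-5.1°) = 2.209 m; N'_2 = 193·cos(-5.1°) = 192.2; c'Δl = 20.54; W sinα = -17.2
Slice 3: Δl = 2.3/cos3.2° = 2.304 m; N'_3 = 237·cos3.2° = 236.6; c'Δl = 21.42; W sinα = 13.2
Slice 4: Δl = 3.0/cos13.0° = 3.079 m; N'_4 = 286·cos13.0° = 278.7; c'Δl = 28.63; W sinα = 64.3
Slice 5: Δl = 2.5/cos23.7° = 2.730 m; N'_5 = 192·cos23.7° = 175.8; c'Δl = 25.39; W sinα = 77.2
Slice 6: Δl = 2.4/cos34.0° = 2.895 m; N'_6 = 118·cos34.0° = 97.8; c'Δl = 26.92; W sinα = 66.0
Slice 7: Δl = 1.6/cos43.4° = 2.202 m; N'_7 = 27·cos43.4° = 19.6; c'Δl = 20.48; W sinα = 18.6
Σc'Δl = 171.3 kN/m; ΣN' = 1097.6 kN/m; ΣW sinα = 196.9 kN/m
Resisting = 171.3 + 1097.6·tan27.4° = 171.3 + 568.9 = 740.2 kN/m
FS = 740.2 / 196.9 = 3.759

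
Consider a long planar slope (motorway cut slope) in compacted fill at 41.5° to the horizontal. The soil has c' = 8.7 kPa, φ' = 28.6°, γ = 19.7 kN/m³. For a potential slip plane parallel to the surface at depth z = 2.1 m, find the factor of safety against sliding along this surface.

For an infinite slope with a slip plane parallel to the surface (no pore pressure): FS = [c' + γz cos²β tanφ'] / [γz sinβ cosβ].
γz = 19.7·2.1 = 41.37 kN/m²
Numerator = 8.7 + 41.37·cos²41.5°·tan28.6° = 8.7 + 41.37·0.5609·0.5452 = 21.352 kPa
Denominator = 41.37·sin41.5°·cos41.5° = 41.37·0.6626·0.7490 = 20.531 kPa
FS = 21.352 / 20.531 = 1.040

FS = 1.04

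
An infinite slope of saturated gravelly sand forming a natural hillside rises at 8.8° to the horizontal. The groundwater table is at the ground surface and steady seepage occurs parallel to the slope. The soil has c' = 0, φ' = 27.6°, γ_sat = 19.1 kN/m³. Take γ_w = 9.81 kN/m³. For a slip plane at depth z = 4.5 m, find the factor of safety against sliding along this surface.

FS = 1.64

With seepage parallel to the slope and the water table at the surface, the effective normal stress on the slip plane uses the buoyant unit weight γ' = γ_sat − γ_w while the driving shear stress uses γ_sat:
FS = [c' + γ' z cos²β tanφ'] / [γ_sat z sinβ cosβ]
(For c' = 0 this reduces to FS = (γ'/γ_sat)·tanφ'/tanβ.)
γ' = 19.1 − 9.81 = 9.29 kN/m³
Numerator = 0.0 + 9.29·4.5·cos²8.8°·tan27.6° = 0.0 + 9.29·4.5·0.9766·0.5228 = 21.344 kPa
Denominator = 19.1·4.5·sin8.8°·cos8.8° = 19.1·4.5·0.1530·0.9882 = 12.994 kPa
FS = 21.344 / 12.994 = 1.643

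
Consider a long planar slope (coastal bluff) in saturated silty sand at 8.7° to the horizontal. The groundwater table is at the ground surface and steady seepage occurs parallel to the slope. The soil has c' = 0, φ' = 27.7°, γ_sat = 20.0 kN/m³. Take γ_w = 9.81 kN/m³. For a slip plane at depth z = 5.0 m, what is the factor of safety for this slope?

With seepage parallel to the slope and the water table at the surface, the effective normal stress on the slip plane uses the buoyant unit weight γ' = γ_sat − γ_w while the driving shear stress uses γ_sat:
FS = [c' + γ' z cos²β tanφ'] / [γ_sat z sinβ cosβ]
(For c' = 0 this reduces to FS = (γ'/γ_sat)·tanφ'/tanβ.)
γ' = 20.0 − 9.81 = 10.19 kN/m³
Numerator = 0.0 + 10.19·5.0·cos²8.7°·tan27.7° = 0.0 + 10.19·5.0·0.9771·0.5250 = 26.137 kPa
Denominator = 20.0·5.0·sin8.7°·cos8.7° = 20.0·5.0·0.1513·0.9885 = 14.952 kPa
FS = 26.137 / 14.952 = 1.748

FS = 1.75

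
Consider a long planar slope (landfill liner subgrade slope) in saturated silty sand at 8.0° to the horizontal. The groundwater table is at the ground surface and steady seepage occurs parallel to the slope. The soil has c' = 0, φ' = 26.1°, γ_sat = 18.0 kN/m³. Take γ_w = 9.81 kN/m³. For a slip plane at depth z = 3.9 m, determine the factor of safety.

With seepage parallel to the slope and the water table at the surface, the effective normal stress on the slip plane uses the buoyant unit weight γ' = γ_sat − γ_w while the driving shear stress uses γ_sat:
FS = [c' + γ' z cos²β tanφ'] / [γ_sat z sinβ cosβ]
(For c' = 0 this reduces to FS = (γ'/γ_sat)·tanφ'/tanβ.)
γ' = 18.0 − 9.81 = 8.19 kN/m³
Numerator = 0.0 + 8.19·3.9·cos²8.0°·tan26.1° = 0.0 + 8.19·3.9·0.9806·0.4899 = 15.345 kPa
Denominator = 18.0·3.9·sin8.0°·cos8.0° = 18.0·3.9·0.1392·0.9903 = 9.675 kPa
FS = 15.345 / 9.675 = 1.586

FS = 1.59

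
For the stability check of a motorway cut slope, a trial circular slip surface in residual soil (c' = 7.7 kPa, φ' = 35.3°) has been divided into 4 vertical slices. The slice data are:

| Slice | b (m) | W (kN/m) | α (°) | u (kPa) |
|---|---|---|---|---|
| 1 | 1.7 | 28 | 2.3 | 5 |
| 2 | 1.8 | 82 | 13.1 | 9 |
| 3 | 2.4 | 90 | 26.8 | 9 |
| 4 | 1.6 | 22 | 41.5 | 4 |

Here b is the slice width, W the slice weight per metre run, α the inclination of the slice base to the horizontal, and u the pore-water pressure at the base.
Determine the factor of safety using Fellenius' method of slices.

FS = 2.25

Ordinary method of slices: FS = Σ[c'·Δl_i + (W_i cosα_i − u_i·Δl_i)·tanφ'] / Σ W_i sinα_i, with Δl_i = b_i / cosα_i.
Slice 1: Δl = 1.7/cos2.3° = 1.701 m; N'_1 = 28·cos2.3° − 5·1.701 = 19.5; c'Δl = 13.10; W sinα = 1.1
Slice 2: Δl = 1.8/cos13.1° = 1.848 m; N'_2 = 82·cos13.1° − 9·1.848 = 63.2; c'Δl = 14.23; W sinα = 18.6
Slice 3: Δl = 2.4/cos26.8° = 2.689 m; N'_3 = 90·cos26.8° − 9·2.689 = 56.1; c'Δl = 20.70; W sinα = 40.6
Slice 4: Δl = 1.6/cos41.5° = 2.136 m; N'_4 = 22·cos41.5° − 4·2.136 = 7.9; c'Δl = 16.45; W sinα = 14.6
Σc'Δl = 64.5 kN/m; ΣN' = 146.8 kN/m; ΣW sinα = 74.9 kN/m
Resisting = 64.5 + 146.8·tan35.3° = 64.5 + 103.9 = 168.4 kN/m
FS = 168.4 / 74.9 = 2.249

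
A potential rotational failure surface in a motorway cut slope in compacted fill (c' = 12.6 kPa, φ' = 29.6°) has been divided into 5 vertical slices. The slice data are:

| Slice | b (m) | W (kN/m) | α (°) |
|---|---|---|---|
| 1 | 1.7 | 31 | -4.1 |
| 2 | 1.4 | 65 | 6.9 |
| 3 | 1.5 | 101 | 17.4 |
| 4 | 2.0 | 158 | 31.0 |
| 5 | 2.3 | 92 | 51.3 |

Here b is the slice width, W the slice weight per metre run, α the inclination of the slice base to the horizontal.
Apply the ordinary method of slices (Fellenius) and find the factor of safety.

Ordinary method of slices: FS = Σ[c'·Δl_i + (W_i cosα_i)·tanφ'] / Σ W_i sinα_i, with Δl_i = b_i / cosα_i.
Slice 1: Δl = 1.7/cos(-4.1°) = 1.704 m; N'_1 = 31·cos(-4.1°) = 30.9; c'Δl = 21.47; W sinα = -2.2
Slice 2: Δl = 1.4/cos6.9° = 1.410 m; N'_2 = 65·cos6.9° = 64.5; c'Δl = 17.77; W sinα = 7.8
Slice 3: Δl = 1.5/cos17.4° = 1.572 m; N'_3 = 101·cos17.4° = 96.4; c'Δl = 19.81; W sinα = 30.2
Slice 4: Δl = 2.0/cos31.0° = 2.333 m; N'_4 = 158·cos31.0° = 135.4; c'Δl = 29.40; W sinα = 81.4
Slice 5: Δl = 2.3/cos51.3° = 3.679 m; N'_5 = 92·cos51.3° = 57.5; c'Δl = 46.35; W sinα = 71.8
Σc'Δl = 134.8 kN/m; ΣN' = 384.8 kN/m; ΣW sinα = 189.0 kN/m
Resisting = 134.8 + 384.8·tan29.6° = 134.8 + 218.6 = 353.4 kN/m
FS = 353.4 / 189.0 = 1.870

FS = 1.87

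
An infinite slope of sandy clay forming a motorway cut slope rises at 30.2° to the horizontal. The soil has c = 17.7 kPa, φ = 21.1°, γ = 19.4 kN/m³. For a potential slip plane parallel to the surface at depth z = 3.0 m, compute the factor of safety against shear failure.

For an infinite slope with a slip plane parallel to the surface (no pore pressure): FS = [c + γz cos²β tanφ] / [γz sinβ cosβ].
γz = 19.4·3.0 = 58.20 kN/m²
Numerator = 17.7 + 58.20·cos²30.2°·tan21.1° = 17.7 + 58.20·0.7470·0.3859 = 34.475 kPa
Denominator = 58.20·sin30.2°·cos30.2° = 58.20·0.5030·0.8643 = 25.302 kPa
FS = 34.475 / 25.302 = 1.363

FS = 1.36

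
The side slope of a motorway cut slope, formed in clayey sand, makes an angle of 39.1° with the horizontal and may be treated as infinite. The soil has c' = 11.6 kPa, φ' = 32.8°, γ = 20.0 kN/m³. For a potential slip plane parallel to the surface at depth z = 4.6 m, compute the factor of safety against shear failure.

For an infinite slope with a slip plane parallel to the surface (no pore pressure): FS = [c' + γz cos²β tanφ'] / [γz sinβ cosβ].
γz = 20.0·4.6 = 92.00 kN/m²
Numerator = 11.6 + 92.00·cos²39.1°·tan32.8° = 11.6 + 92.00·0.6022·0.6445 = 47.307 kPa
Denominator = 92.00·sin39.1°·cos39.1° = 92.00·0.6307·0.7760 = 45.028 kPa
FS = 47.307 / 45.028 = 1.051

FS = 1.05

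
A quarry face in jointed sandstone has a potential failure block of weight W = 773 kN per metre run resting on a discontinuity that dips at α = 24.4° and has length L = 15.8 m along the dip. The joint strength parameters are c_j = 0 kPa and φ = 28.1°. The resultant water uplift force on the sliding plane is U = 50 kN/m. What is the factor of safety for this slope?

Resolving the block weight along and normal to the plane and applying the Mohr–Coulomb strength on the joint:
N' = W cosα − U = 773·cos24.4° − 50 = 654.0 kN/m
Driving force T = W sinα = 773·sin24.4° = 319.3 kN/m
Resisting force R = c_j·L + N'·tanφ = 0·15.8 + 654.0·tan28.1° = 0.0 + 349.2 = 349.2 kN/m
FS = R / T = 349.2 / 319.3 = 1.093

FS = 1.09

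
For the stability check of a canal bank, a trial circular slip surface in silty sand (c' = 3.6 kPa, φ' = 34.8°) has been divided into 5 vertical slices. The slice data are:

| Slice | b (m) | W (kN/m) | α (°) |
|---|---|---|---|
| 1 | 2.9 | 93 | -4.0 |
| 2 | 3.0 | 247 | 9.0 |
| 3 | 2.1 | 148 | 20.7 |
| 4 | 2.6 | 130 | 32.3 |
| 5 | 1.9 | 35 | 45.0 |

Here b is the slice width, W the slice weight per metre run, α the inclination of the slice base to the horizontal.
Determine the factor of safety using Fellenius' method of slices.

Ordinary method of slices: FS = Σ[c'·Δl_i + (W_i cosα_i)·tanφ'] / Σ W_i sinα_i, with Δl_i = b_i / cosα_i.
Slice 1: Δl = 2.9/cos(-4.0°) = 2.907 m; N'_1 = 93·cos(-4.0°) = 92.8; c'Δl = 10.47; W sinα = -6.5
Slice 2: Δl = 3.0/cos9.0° = 3.037 m; N'_2 = 247·cos9.0° = 244.0; c'Δl = 10.93; W sinα = 38.6
Slice 3: Δl = 2.1/cos20.7° = 2.245 m; N'_3 = 148·cos20.7° = 138.4; c'Δl = 8.08; W sinα = 52.3
Slice 4: Δl = 2.6/cos32.3° = 3.076 m; N'_4 = 130·cos32.3° = 109.9; c'Δl = 11.07; W sinα = 69.5
Slice 5: Δl = 1.9/cos45.0° = 2.687 m; N'_5 = 35·cos45.0° = 24.7; c'Δl = 9.67; W sinα = 24.7
Σc'Δl = 50.2 kN/m; ΣN' = 609.8 kN/m; ΣW sinα = 178.7 kN/m
Resisting = 50.2 + 609.8·tan34.8° = 50.2 + 423.8 = 474.1 kN/m
FS = 474.1 / 178.7 = 2.653

FS = 2.65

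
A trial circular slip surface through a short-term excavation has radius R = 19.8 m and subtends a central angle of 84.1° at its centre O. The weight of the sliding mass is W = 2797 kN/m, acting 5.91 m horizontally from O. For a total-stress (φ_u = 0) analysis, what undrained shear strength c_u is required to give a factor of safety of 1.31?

FS = c_u·L_a·R / (W·d), so c_u = FS·W·d / (L_a·R).
Arc length L_a = R·θ = 19.8·(84.1°·π/180) = 19.8·1.4678 = 29.06 m
c_u = 1.31·2797·5.91 / (29.06·19.8) = 21654.7 / 575.44 = 37.63 kPa

c_u = 37.6 kPa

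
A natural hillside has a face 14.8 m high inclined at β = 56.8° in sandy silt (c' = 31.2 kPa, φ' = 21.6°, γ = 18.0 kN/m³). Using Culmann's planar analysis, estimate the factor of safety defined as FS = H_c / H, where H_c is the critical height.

H_c = (4c'/γ) · sinβ cosφ' / [1 − cos(β − φ')]
    = (4·31.2/18.0) · sin56.8°·cos21.6° / [1 − cos35.2°]
    = 6.933 · 0.7780 / 0.1829 = 29.50 m
FS = H_c / H = 29.50 / 14.8 = 1.993

FS = 1.99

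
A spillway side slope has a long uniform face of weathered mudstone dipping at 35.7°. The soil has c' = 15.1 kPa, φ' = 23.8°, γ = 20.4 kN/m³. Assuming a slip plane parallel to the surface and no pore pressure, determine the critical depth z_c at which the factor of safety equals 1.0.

z_c = 4.04 m

Setting FS = 1.00 in FS = [c' + γz cos²β tanφ'] / [γz sinβ cosβ] and solving for z:
z = c' / [γ cosβ (FS·sinβ − cosβ·tanφ')]
  = 15.1 / [20.4·cos35.7°·(1.00·sin35.7° − cos35.7°·tan23.8°)]
  = 15.1 / [20.4·0.8121·(1.00·0.5835 − 0.8121·0.4411)]
  = 15.1 / 3.7336 = 4.044 m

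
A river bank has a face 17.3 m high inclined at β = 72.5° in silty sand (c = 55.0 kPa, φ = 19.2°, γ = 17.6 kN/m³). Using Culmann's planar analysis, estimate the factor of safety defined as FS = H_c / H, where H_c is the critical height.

FS = 1.62

H_c = (4c/γ) · sinβ cosφ / [1 − cos(β − φ)]
    = (4·55.0/17.6) · sin72.5°·cos19.2° / [1 − cos53.3°]
    = 12.500 · 0.9007 / 0.4024 = 27.98 m
FS = H_c / H = 27.98 / 17.3 = 1.617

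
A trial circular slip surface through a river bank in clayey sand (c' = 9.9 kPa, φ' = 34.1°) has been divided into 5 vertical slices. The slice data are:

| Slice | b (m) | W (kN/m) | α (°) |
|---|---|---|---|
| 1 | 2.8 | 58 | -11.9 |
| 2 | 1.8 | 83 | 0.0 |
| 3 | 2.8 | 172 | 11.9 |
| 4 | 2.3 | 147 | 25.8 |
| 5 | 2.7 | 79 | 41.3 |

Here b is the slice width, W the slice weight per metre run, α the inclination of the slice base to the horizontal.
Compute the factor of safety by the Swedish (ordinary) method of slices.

FS = 3.39

Ordinary method of slices: FS = Σ[c'·Δl_i + (W_i cosα_i)·tanφ'] / Σ W_i sinα_i, with Δl_i = b_i / cosα_i.
Slice 1: Δl = 2.8/cos(-11.9°) = 2.861 m; N'_1 = 58·cos(-11.9°) = 56.8; c'Δl = 28.33; W sinα = -12.0
Slice 2: Δl = 1.8/cos0.0° = 1.800 m; N'_2 = 83·cos0.0° = 83.0; c'Δl = 17.82; W sinα = 0.0
Slice 3: Δl = 2.8/cos11.9° = 2.861 m; N'_3 = 172·cos11.9° = 168.3; c'Δl = 28.33; W sinα = 35.5
Slice 4: Δl = 2.3/cos25.8° = 2.555 m; N'_4 = 147·cos25.8° = 132.3; c'Δl = 25.29; W sinα = 64.0
Slice 5: Δl = 2.7/cos41.3° = 3.594 m; N'_5 = 79·cos41.3° = 59.3; c'Δl = 35.58; W sinα = 52.1
Σc'Δl = 135.3 kN/m; ΣN' = 499.8 kN/m; ΣW sinα = 139.6 kN/m
Resisting = 135.3 + 499.8·tan34.1° = 135.3 + 338.4 = 473.7 kN/m
FS = 473.7 / 139.6 = 3.393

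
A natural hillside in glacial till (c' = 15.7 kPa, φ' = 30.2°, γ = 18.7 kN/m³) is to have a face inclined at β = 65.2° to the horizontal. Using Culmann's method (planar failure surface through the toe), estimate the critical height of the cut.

Culmann's analysis gives the critical failure plane at α_cr = (β + φ')/2 = (65.2 + 30.2)/2 = 47.7°, and the critical height
H_c = (4c'/γ) · sinβ cosφ' / [1 − cos(β − φ')]
    = (4·15.7/18.7) · sin65.2°·cos30.2° / [1 − cos(35.0°)]
    = 3.358 · 0.9078·0.8643 / [1 − 0.8192]
    = 3.358 · 0.7846 / 0.1808
    = 14.57 m

H_c = 14.57 m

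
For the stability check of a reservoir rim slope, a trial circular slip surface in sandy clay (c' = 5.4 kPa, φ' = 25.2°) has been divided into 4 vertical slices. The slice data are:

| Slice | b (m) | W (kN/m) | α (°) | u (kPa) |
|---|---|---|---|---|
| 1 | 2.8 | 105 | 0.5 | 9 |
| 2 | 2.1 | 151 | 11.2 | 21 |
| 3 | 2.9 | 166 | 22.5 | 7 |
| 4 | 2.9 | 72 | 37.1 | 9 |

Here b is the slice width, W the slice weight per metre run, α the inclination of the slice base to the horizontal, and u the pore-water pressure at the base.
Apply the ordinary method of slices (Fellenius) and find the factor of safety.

Ordinary method of slices: FS = Σ[c'·Δl_i + (W_i cosα_i − u_i·Δl_i)·tanφ'] / Σ W_i sinα_i, with Δl_i = b_i / cosα_i.
Slice 1: Δl = 2.8/cos0.5° = 2.800 m; N'_1 = 105·cos0.5° − 9·2.800 = 79.8; c'Δl = 15.12; W sinα = 0.9
Slice 2: Δl = 2.1/cos11.2° = 2.141 m; N'_2 = 151·cos11.2° − 21·2.141 = 103.2; c'Δl = 11.56; W sinα = 29.3
Slice 3: Δl = 2.9/cos22.5° = 3.139 m; N'_3 = 166·cos22.5° − 7·3.139 = 131.4; c'Δl = 16.95; W sinα = 63.5
Slice 4: Δl = 2.9/cos37.1° = 3.636 m; N'_4 = 72·cos37.1° − 9·3.636 = 24.7; c'Δl = 19.63; W sinα = 43.4
Σc'Δl = 63.3 kN/m; ΣN' = 339.1 kN/m; ΣW sinα = 137.2 kN/m
Resisting = 63.3 + 339.1·tan25.2° = 63.3 + 159.5 = 222.8 kN/m
FS = 222.8 / 137.2 = 1.624

FS = 1.62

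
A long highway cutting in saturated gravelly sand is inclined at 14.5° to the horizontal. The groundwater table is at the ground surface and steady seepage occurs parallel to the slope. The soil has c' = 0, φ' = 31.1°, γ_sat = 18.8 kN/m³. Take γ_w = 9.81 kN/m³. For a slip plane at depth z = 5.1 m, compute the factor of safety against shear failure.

FS = 1.12

With seepage parallel to the slope and the water table at the surface, the effective normal stress on the slip plane uses the buoyant unit weight γ' = γ_sat − γ_w while the driving shear stress uses γ_sat:
FS = [c' + γ' z cos²β tanφ'] / [γ_sat z sinβ cosβ]
(For c' = 0 this reduces to FS = (γ'/γ_sat)·tanφ'/tanβ.)
γ' = 18.8 − 9.81 = 8.99 kN/m³
Numerator = 0.0 + 8.99·5.1·cos²14.5°·tan31.1° = 0.0 + 8.99·5.1·0.9373·0.6032 = 25.924 kPa
Denominator = 18.8·5.1·sin14.5°·cos14.5° = 18.8·5.1·0.2504·0.9681 = 23.242 kPa
FS = 25.924 / 23.242 = 1.115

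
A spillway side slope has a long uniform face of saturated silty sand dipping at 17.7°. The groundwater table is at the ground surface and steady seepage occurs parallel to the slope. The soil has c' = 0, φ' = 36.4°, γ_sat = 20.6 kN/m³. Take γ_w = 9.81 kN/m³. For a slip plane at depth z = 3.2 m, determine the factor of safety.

With seepage parallel to the slope and the water table at the surface, the effective normal stress on the slip plane uses the buoyant unit weight γ' = γ_sat − γ_w while the driving shear stress uses γ_sat:
FS = [c' + γ' z cos²β tanφ'] / [γ_sat z sinβ cosβ]
(For c' = 0 this reduces to FS = (γ'/γ_sat)·tanφ'/tanβ.)
γ' = 20.6 − 9.81 = 10.79 kN/m³
Numerator = 0.0 + 10.79·3.2·cos²17.7°·tan36.4° = 0.0 + 10.79·3.2·0.9076·0.7373 = 23.103 kPa
Denominator = 20.6·3.2·sin17.7°·cos17.7° = 20.6·3.2·0.3040·0.9527 = 19.093 kPa
FS = 23.103 / 19.093 = 1.210

FS = 1.21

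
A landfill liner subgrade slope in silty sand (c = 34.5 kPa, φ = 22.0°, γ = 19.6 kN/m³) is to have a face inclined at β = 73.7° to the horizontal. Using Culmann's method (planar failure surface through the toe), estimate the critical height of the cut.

Culmann's analysis gives the critical failure plane at α_cr = (β + φ)/2 = (73.7 + 22.0)/2 = 47.9°, and the critical height
H_c = (4c/γ) · sinβ cosφ / [1 − cos(β − φ)]
    = (4·34.5/19.6) · sin73.7°·cos22.0° / [1 − cos(51.7°)]
    = 7.041 · 0.9598·0.9272 / [1 − 0.6198]
    = 7.041 · 0.8899 / 0.3802
    = 16.48 m

H_c = 16.48 m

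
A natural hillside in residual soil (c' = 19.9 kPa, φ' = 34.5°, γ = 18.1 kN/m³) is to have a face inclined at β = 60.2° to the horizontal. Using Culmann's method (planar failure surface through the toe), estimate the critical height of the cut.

H_c = 31.79 m

Culmann's analysis gives the critical failure plane at α_cr = (β + φ')/2 = (60.2 + 34.5)/2 = 47.4°, and the critical height
H_c = (4c'/γ) · sinβ cosφ' / [1 − cos(β − φ')]
    = (4·19.9/18.1) · sin60.2°·cos34.5° / [1 − cos(25.7°)]
    = 4.398 · 0.8678·0.8241 / [1 − 0.9011]
    = 4.398 · 0.7151 / 0.0989
    = 31.79 m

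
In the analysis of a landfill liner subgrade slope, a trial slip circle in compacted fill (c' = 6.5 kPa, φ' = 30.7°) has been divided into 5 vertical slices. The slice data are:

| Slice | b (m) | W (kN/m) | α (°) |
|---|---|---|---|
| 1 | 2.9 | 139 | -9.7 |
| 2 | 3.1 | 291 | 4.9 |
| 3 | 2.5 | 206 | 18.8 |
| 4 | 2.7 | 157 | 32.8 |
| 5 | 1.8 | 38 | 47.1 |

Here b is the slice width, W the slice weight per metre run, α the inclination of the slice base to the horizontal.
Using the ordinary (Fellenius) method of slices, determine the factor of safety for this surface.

FS = 3.09

Ordinary method of slices: FS = Σ[c'·Δl_i + (W_i cosα_i)·tanφ'] / Σ W_i sinα_i, with Δl_i = b_i / cosα_i.
Slice 1: Δl = 2.9/cos(-9.7°) = 2.942 m; N'_1 = 139·cos(-9.7°) = 137.0; c'Δl = 19.12; W sinα = -23.4
Slice 2: Δl = 3.1/cos4.9° = 3.111 m; N'_2 = 291·cos4.9° = 289.9; c'Δl = 20.22; W sinα = 24.9
Slice 3: Δl = 2.5/cos18.8° = 2.641 m; N'_3 = 206·cos18.8° = 195.0; c'Δl = 17.17; W sinα = 66.4
Slice 4: Δl = 2.7/cos32.8° = 3.212 m; N'_4 = 157·cos32.8° = 132.0; c'Δl = 20.88; W sinα = 85.0
Slice 5: Δl = 1.8/cos47.1° = 2.644 m; N'_5 = 38·cos47.1° = 25.9; c'Δl = 17.19; W sinα = 27.8
Σc'Δl = 94.6 kN/m; ΣN' = 779.8 kN/m; ΣW sinα = 180.7 kN/m
Resisting = 94.6 + 779.8·tan30.7° = 94.6 + 463.0 = 557.6 kN/m
FS = 557.6 / 180.7 = 3.086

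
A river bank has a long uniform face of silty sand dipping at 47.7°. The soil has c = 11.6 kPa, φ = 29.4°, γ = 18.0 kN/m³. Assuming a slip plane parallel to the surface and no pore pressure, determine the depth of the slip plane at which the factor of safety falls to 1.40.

Setting FS = 1.40 in FS = [c + γz cos²β tanφ] / [γz sinβ cosβ] and solving for z:
z = c / [γ cosβ (FS·sinβ − cosβ·tanφ)]
  = 11.6 / [18.0·cos47.7°·(1.40·sin47.7° − cos47.7°·tan29.4°)]
  = 11.6 / [18.0·0.6730·(1.40·0.7396 − 0.6730·0.5635)]
  = 11.6 / 7.9501 = 1.459 m

z = 1.46 m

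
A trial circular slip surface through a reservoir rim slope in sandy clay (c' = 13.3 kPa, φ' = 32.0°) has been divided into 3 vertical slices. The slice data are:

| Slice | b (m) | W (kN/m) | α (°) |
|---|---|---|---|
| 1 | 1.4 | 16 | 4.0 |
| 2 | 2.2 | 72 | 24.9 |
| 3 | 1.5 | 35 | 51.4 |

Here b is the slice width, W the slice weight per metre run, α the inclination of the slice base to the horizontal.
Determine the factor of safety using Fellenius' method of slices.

Ordinary method of slices: FS = Σ[c'·Δl_i + (W_i cosα_i)·tanφ'] / Σ W_i sinα_i, with Δl_i = b_i / cosα_i.
Slice 1: Δl = 1.4/cos4.0° = 1.403 m; N'_1 = 16·cos4.0° = 16.0; c'Δl = 18.67; W sinα = 1.1
Slice 2: Δl = 2.2/cos24.9° = 2.425 m; N'_2 = 72·cos24.9° = 65.3; c'Δl = 32.26; W sinα = 30.3
Slice 3: Δl = 1.5/cos51.4° = 2.404 m; N'_3 = 35·cos51.4° = 21.8; c'Δl = 31.98; W sinα = 27.4
Σc'Δl = 82.9 kN/m; ΣN' = 103.1 kN/m; ΣW sinα = 58.8 kN/m
Resisting = 82.9 + 103.1·tan32.0° = 82.9 + 64.4 = 147.3 kN/m
FS = 147.3 / 58.8 = 2.506

FS = 2.51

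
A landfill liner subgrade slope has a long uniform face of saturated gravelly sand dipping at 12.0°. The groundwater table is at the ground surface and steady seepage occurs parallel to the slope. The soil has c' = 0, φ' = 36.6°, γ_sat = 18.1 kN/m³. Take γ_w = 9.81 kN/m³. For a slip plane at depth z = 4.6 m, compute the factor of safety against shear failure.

With seepage parallel to the slope and the water table at the surface, the effective normal stress on the slip plane uses the buoyant unit weight γ' = γ_sat − γ_w while the driving shear stress uses γ_sat:
FS = [c' + γ' z cos²β tanφ'] / [γ_sat z sinβ cosβ]
(For c' = 0 this reduces to FS = (γ'/γ_sat)·tanφ'/tanβ.)
γ' = 18.1 − 9.81 = 8.29 kN/m³
Numerator = 0.0 + 8.29·4.6·cos²12.0°·tan36.6° = 0.0 + 8.29·4.6·0.9568·0.7427 = 27.097 kPa
Denominator = 18.1·4.6·sin12.0°·cos12.0° = 18.1·4.6·0.2079·0.9781 = 16.932 kPa
FS = 27.097 / 16.932 = 1.600

FS = 1.60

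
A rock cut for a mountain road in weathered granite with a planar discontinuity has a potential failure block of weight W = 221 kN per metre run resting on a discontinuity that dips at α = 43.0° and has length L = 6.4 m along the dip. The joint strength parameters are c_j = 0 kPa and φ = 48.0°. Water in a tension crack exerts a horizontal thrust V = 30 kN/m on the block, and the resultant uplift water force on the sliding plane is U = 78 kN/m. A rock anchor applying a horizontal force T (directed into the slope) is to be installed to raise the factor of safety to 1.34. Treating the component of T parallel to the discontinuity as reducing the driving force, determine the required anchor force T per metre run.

Resolving forces along and normal to the sliding plane, with the horizontal anchor force T adding T·sinα to the effective normal force and T·cosα acting up the plane against the driving force:
FS = [c_jL + (W cosα − U − V sinα + T sinα) tanφ] / [W sinα + V cosα − T cosα]
Without the anchor: N' = 63.2 kN/m, driving T_d = 172.7 kN/m, resisting R = 0·6.4 + 63.2·tan48.0° = 70.2 kN/m, FS = 0.41.
Setting FS = 1.34 and solving for T:
1.34·(172.7 − T cos43.0°) = 70.2 + T sin43.0°·tan48.0°
T·(sin43.0°·tan48.0° + 1.34·cos43.0°) = 1.34·172.7 − 70.2
T·(0.6820·1.1106 + 1.34·0.7314) = 231.4 − 70.2 = 161.2
T·1.7374 = 161.2
T = 92.8 kN/m

T = 93 kN/m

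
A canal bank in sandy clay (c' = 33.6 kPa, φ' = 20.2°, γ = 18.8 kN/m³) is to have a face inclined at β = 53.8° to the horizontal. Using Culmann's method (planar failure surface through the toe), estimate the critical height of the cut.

Culmann's analysis gives the critical failure plane at α_cr = (β + φ')/2 = (53.8 + 20.2)/2 = 37.0°, and the critical height
H_c = (4c'/γ) · sinβ cosφ' / [1 − cos(β − φ')]
    = (4·33.6/18.8) · sin53.8°·cos20.2° / [1 − cos(33.6°)]
    = 7.149 · 0.8070·0.9385 / [1 − 0.8329]
    = 7.149 · 0.7573 / 0.1671
    = 32.40 m

H_c = 32.40 m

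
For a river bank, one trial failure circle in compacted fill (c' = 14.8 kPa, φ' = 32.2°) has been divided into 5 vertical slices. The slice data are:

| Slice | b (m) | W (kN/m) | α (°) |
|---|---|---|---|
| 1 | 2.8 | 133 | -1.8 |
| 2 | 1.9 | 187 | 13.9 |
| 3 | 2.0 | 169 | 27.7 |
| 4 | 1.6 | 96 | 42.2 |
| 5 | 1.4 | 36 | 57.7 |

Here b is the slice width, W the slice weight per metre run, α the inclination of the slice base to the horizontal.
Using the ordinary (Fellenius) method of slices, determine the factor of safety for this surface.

FS = 2.44

Ordinary method of slices: FS = Σ[c'·Δl_i + (W_i cosα_i)·tanφ'] / Σ W_i sinα_i, with Δl_i = b_i / cosα_i.
Slice 1: Δl = 2.8/cos(-1.8°) = 2.801 m; N'_1 = 133·cos(-1.8°) = 132.9; c'Δl = 41.46; W sinα = -4.2
Slice 2: Δl = 1.9/cos13.9° = 1.957 m; N'_2 = 187·cos13.9° = 181.5; c'Δl = 28.97; W sinα = 44.9
Slice 3: Δl = 2.0/cos27.7° = 2.259 m; N'_3 = 169·cos27.7° = 149.6; c'Δl = 33.43; W sinα = 78.6
Slice 4: Δl = 1.6/cos42.2° = 2.160 m; N'_4 = 96·cos42.2° = 71.1; c'Δl = 31.97; W sinα = 64.5
Slice 5: Δl = 1.4/cos57.7° = 2.620 m; N'_5 = 36·cos57.7° = 19.2; c'Δl = 38.78; W sinα = 30.4
Σc'Δl = 174.6 kN/m; ΣN' = 554.4 kN/m; ΣW sinα = 214.2 kN/m
Resisting = 174.6 + 554.4·tan32.2° = 174.6 + 349.2 = 523.8 kN/m
FS = 523.8 / 214.2 = 2.445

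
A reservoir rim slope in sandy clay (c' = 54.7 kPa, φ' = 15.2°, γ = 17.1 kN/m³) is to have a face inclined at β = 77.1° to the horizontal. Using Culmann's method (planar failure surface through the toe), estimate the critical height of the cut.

Culmann's analysis gives the critical failure plane at α_cr = (β + φ')/2 = (77.1 + 15.2)/2 = 46.1°, and the critical height
H_c = (4c'/γ) · sinβ cosφ' / [1 − cos(β − φ')]
    = (4·54.7/17.1) · sin77.1°·cos15.2° / [1 − cos(61.9°)]
    = 12.795 · 0.9748·0.9650 / [1 − 0.4710]
    = 12.795 · 0.9407 / 0.5290
    = 22.75 m

H_c = 22.75 m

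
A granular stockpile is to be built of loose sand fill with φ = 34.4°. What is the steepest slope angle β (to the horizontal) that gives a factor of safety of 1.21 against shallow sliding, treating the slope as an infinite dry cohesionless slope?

For an infinite dry cohesionless slope FS = tanφ/tanβ, so tanβ = tanφ / FS.
tanβ = tan34.4° / 1.21 = 0.6847 / 1.21 = 0.5659
β = arctan(0.5659) = 29.50°

β = 29.5°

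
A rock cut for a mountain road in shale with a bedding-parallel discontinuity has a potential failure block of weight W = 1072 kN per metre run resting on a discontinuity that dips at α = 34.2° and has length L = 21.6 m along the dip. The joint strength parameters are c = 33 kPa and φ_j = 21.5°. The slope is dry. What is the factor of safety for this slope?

FS = 1.76

Resolving the block weight along and normal to the plane and applying the Mohr–Coulomb strength on the joint:
N' = W cosα = 1072·cos34.2° = 886.6 kN/m
Driving force T = W sinα = 1072·sin34.2° = 602.6 kN/m
Resisting force R = c·L + N'·tanφ_j = 33·21.6 + 886.6·tan21.5° = 712.8 + 349.3 = 1062.1 kN/m
FS = R / T = 1062.1 / 602.6 = 1.763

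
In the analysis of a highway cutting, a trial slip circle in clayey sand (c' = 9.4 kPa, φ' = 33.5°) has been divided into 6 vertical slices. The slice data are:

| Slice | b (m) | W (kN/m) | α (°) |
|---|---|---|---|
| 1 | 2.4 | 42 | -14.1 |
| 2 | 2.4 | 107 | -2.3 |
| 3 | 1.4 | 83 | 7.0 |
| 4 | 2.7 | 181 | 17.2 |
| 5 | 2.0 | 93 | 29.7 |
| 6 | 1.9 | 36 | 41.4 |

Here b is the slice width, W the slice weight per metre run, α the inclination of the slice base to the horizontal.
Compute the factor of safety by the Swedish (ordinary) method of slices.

FS = 3.94

Ordinary method of slices: FS = Σ[c'·Δl_i + (W_i cosα_i)·tanφ'] / Σ W_i sinα_i, with Δl_i = b_i / cosα_i.
Slice 1: Δl = 2.4/cos(-14.1°) = 2.475 m; N'_1 = 42·cos(-14.1°) = 40.7; c'Δl = 23.26; W sinα = -10.2
Slice 2: Δl = 2.4/cos(-2.3°) = 2.402 m; N'_2 = 107·cos(-2.3°) = 106.9; c'Δl = 22.58; W sinα = -4.3
Slice 3: Δl = 1.4/cos7.0° = 1.411 m; N'_3 = 83·cos7.0° = 82.4; c'Δl = 13.26; W sinα = 10.1
Slice 4: Δl = 2.7/cos17.2° = 2.826 m; N'_4 = 181·cos17.2° = 172.9; c'Δl = 26.57; W sinα = 53.5
Slice 5: Δl = 2.0/cos29.7° = 2.302 m; N'_5 = 93·cos29.7° = 80.8; c'Δl = 21.64; W sinα = 46.1
Slice 6: Δl = 1.9/cos41.4° = 2.533 m; N'_6 = 36·cos41.4° = 27.0; c'Δl = 23.81; W sinα = 23.8
Σc'Δl = 131.1 kN/m; ΣN' = 510.7 kN/m; ΣW sinα = 119.0 kN/m
Resisting = 131.1 + 510.7·tan33.5° = 131.1 + 338.0 = 469.2 kN/m
FS = 469.2 / 119.0 = 3.943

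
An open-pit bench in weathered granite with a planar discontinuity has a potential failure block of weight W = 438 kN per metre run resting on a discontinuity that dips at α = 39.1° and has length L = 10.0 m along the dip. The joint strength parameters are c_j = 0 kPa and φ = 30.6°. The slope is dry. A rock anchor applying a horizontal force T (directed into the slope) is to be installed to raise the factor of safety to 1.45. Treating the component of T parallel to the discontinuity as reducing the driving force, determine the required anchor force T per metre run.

T = 133 kN/m

Resolving forces along and normal to the sliding plane, with the horizontal anchor force T adding T·sinα to the effective normal force and T·cosα acting up the plane against the driving force:
FS = [c_jL + (W cosα + T sinα) tanφ] / [W sinα − T cosα]
Without the anchor: N' = 339.9 kN/m, driving T_d = 276.2 kN/m, resisting R = 0·10.0 + 339.9·tan30.6° = 201.0 kN/m, FS = 0.73.
Setting FS = 1.45 and solving for T:
1.45·(276.2 − T cos39.1°) = 201.0 + T sin39.1°·tan30.6°
T·(sin39.1°·tan30.6° + 1.45·cos39.1°) = 1.45·276.2 − 201.0
T·(0.6307·0.5914 + 1.45·0.7760) = 400.5 − 201.0 = 199.5
T·1.4982 = 199.5
T = 133.2 kN/m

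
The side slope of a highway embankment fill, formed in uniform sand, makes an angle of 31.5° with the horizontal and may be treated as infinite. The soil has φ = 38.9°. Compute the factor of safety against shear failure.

FS = 1.32

For a dry cohesionless infinite slope the factor of safety is FS = tanφ / tanβ.
FS = tan38.9° / tan31.5° = 0.8069 / 0.6128 = 1.317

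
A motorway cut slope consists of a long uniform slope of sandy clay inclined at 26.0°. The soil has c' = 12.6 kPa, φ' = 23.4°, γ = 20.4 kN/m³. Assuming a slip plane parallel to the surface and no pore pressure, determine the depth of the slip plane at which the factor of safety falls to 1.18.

z = 5.35 m

Setting FS = 1.18 in FS = [c' + γz cos²β tanφ'] / [γz sinβ cosβ] and solving for z:
z = c' / [γ cosβ (FS·sinβ − cosβ·tanφ')]
  = 12.6 / [20.4·cos26.0°·(1.18·sin26.0° − cos26.0°·tan23.4°)]
  = 12.6 / [20.4·0.8988·(1.18·0.4384 − 0.8988·0.4327)]
  = 12.6 / 2.3531 = 5.355 m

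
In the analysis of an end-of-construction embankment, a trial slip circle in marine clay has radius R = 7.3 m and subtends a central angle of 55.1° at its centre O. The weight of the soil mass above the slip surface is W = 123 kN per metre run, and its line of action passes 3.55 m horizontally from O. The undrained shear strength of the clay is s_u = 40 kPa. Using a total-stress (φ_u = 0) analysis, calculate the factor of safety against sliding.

FS = 4.69

Taking moments about the centre O, the resisting moment is provided by the undrained shear strength acting along the arc:
Arc length L_a = R·θ = 7.3·(55.1°·π/180) = 7.3·0.9617 = 7.02 m
M_R = s_u·L_a·R = 40·7.02·7.3 = 2049.9 kN·m/m
M_D = W·d = 123·3.55 = 436.6 kN·m/m
FS = M_R / M_D = 2049.9 / 436.6 = 4.695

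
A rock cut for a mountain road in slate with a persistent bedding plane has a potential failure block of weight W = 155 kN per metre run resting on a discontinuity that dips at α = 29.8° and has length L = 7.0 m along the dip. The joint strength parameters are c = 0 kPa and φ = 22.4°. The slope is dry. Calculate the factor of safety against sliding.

FS = 0.72

Resolving the block weight along and normal to the plane and applying the Mohr–Coulomb strength on the joint:
N' = W cosα = 155·cos29.8° = 134.5 kN/m
Driving force T = W sinα = 155·sin29.8° = 77.0 kN/m
Resisting force R = c·L + N'·tanφ = 0·7.0 + 134.5·tan22.4° = 0.0 + 55.4 = 55.4 kN/m
FS = R / T = 55.4 / 77.0 = 0.720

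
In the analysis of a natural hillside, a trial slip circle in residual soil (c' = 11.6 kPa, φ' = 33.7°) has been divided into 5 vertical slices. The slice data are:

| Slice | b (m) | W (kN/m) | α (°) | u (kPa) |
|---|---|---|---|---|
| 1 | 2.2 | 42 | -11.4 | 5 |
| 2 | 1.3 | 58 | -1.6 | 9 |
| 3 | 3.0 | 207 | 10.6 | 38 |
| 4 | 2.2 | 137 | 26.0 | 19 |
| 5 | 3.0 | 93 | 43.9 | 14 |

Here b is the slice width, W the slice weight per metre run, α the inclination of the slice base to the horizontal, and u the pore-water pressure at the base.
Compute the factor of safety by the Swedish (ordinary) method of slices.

Ordinary method of slices: FS = Σ[c'·Δl_i + (W_i cosα_i − u_i·Δl_i)·tanφ'] / Σ W_i sinα_i, with Δl_i = b_i / cosα_i.
Slice 1: Δl = 2.2/cos(-11.4°) = 2.244 m; N'_1 = 42·cos(-11.4°) − 5·2.244 = 30.0; c'Δl = 26.03; W sinα = -8.3
Slice 2: Δl = 1.3/cos(-1.6°) = 1.301 m; N'_2 = 58·cos(-1.6°) − 9·1.301 = 46.3; c'Δl = 15.09; W sinα = -1.6
Slice 3: Δl = 3.0/cos10.6° = 3.052 m; N'_3 = 207·cos10.6° − 38·3.052 = 87.5; c'Δl = 35.40; W sinα = 38.1
Slice 4: Δl = 2.2/cos26.0° = 2.448 m; N'_4 = 137·cos26.0° − 19·2.448 = 76.6; c'Δl = 28.39; W sinα = 60.1
Slice 5: Δl = 3.0/cos43.9° = 4.163 m; N'_5 = 93·cos43.9° − 14·4.163 = 8.7; c'Δl = 48.30; W sinα = 64.5
Σc'Δl = 153.2 kN/m; ΣN' = 249.1 kN/m; ΣW sinα = 152.7 kN/m
Resisting = 153.2 + 249.1·tan33.7° = 153.2 + 166.1 = 319.3 kN/m
FS = 319.3 / 152.7 = 2.091

FS = 2.09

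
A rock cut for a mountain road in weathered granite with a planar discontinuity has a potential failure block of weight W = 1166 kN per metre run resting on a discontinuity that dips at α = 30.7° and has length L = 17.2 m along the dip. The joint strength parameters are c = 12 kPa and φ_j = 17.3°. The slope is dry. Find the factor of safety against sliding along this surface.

Resolving the block weight along and normal to the plane and applying the Mohr–Coulomb strength on the joint:
N' = W cosα = 1166·cos30.7° = 1002.6 kN/m
Driving force T = W sinα = 1166·sin30.7° = 595.3 kN/m
Resisting force R = c·L + N'·tanφ_j = 12·17.2 + 1002.6·tan17.3° = 206.4 + 312.3 = 518.7 kN/m
FS = R / T = 518.7 / 595.3 = 0.871

FS = 0.87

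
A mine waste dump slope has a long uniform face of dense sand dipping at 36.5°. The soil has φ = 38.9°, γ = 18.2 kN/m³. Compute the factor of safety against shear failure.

FS = 1.09

For a dry cohesionless infinite slope the factor of safety is FS = tanφ / tanβ.
FS = tan38.9° / tan36.5° = 0.8069 / 0.7400 = 1.090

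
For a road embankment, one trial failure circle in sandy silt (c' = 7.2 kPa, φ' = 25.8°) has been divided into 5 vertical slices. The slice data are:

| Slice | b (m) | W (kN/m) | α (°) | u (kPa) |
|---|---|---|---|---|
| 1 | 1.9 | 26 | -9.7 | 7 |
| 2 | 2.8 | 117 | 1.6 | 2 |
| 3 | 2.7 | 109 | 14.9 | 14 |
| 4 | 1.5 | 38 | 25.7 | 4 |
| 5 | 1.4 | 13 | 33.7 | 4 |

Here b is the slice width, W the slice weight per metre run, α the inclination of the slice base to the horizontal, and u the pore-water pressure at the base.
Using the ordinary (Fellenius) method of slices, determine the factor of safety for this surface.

Ordinary method of slices: FS = Σ[c'·Δl_i + (W_i cosα_i − u_i·Δl_i)·tanφ'] / Σ W_i sinα_i, with Δl_i = b_i / cosα_i.
Slice 1: Δl = 1.9/cos(-9.7°) = 1.928 m; N'_1 = 26·cos(-9.7°) − 7·1.928 = 12.1; c'Δl = 13.88; W sinα = -4.4
Slice 2: Δl = 2.8/cos1.6° = 2.801 m; N'_2 = 117·cos1.6° − 2·2.801 = 111.4; c'Δl = 20.17; W sinα = 3.3
Slice 3: Δl = 2.7/cos14.9° = 2.794 m; N'_3 = 109·cos14.9° − 14·2.794 = 66.2; c'Δl = 20.12; W sinα = 28.0
Slice 4: Δl = 1.5/cos25.7° = 1.665 m; N'_4 = 38·cos25.7° − 4·1.665 = 27.6; c'Δl = 11.99; W sinα = 16.5
Slice 5: Δl = 1.4/cos33.7° = 1.683 m; N'_5 = 13·cos33.7° − 4·1.683 = 4.1; c'Δl = 12.12; W sinα = 7.2
Σc'Δl = 78.3 kN/m; ΣN' = 221.4 kN/m; ΣW sinα = 50.6 kN/m
Resisting = 78.3 + 221.4·tan25.8° = 78.3 + 107.0 = 185.3 kN/m
FS = 185.3 / 50.6 = 3.661

FS = 3.66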